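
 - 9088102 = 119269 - 9207371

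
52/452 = 13/113  =  0.12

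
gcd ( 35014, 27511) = 2501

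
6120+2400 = 8520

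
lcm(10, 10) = 10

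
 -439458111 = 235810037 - 675268148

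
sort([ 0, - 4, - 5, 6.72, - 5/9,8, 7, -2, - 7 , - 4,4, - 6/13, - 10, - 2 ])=[ - 10, - 7, - 5, - 4, - 4 , - 2, - 2, - 5/9, - 6/13, 0 , 4 , 6.72, 7, 8 ]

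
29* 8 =232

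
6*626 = 3756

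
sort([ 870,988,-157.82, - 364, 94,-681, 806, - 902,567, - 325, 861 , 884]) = [ - 902, - 681,-364 ,- 325, - 157.82 , 94 , 567,806, 861,870,884, 988] 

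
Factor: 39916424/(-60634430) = -19958212/30317215 = -  2^2 *5^( - 1 ) * 1319^( - 1 )*1381^1*3613^1 * 4597^(-1)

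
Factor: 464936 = 2^3*89^1*653^1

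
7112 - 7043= 69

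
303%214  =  89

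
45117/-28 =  - 45117/28 = - 1611.32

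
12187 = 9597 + 2590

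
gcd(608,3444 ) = 4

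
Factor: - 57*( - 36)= 2^2*3^3*19^1 = 2052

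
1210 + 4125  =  5335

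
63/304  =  63/304 = 0.21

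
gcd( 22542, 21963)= 3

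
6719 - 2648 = 4071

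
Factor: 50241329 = 43^1 * 1168403^1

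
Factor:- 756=  -  2^2*3^3*7^1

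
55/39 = 55/39=1.41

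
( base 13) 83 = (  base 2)1101011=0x6b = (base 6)255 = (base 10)107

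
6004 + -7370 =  - 1366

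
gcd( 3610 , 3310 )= 10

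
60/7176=5/598 = 0.01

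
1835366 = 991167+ 844199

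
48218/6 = 24109/3 = 8036.33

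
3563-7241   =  -3678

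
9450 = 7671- - 1779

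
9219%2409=1992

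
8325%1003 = 301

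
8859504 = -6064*( - 1461)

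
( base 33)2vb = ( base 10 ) 3212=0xC8C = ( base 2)110010001100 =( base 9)4358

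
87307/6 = 87307/6  =  14551.17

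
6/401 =6/401 = 0.01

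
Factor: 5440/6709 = 2^6*5^1*17^1*6709^(-1)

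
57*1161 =66177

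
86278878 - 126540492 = -40261614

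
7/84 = 1/12 =0.08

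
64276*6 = 385656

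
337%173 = 164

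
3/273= 1/91= 0.01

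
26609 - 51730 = - 25121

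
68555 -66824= 1731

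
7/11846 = 7/11846  =  0.00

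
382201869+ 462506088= 844707957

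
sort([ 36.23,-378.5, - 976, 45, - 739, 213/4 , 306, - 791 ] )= [ - 976, - 791, -739,-378.5,36.23,45, 213/4, 306]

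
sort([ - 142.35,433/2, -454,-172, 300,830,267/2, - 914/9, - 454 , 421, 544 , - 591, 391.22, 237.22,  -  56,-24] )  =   [ - 591, - 454,  -  454, - 172, - 142.35,-914/9, - 56,-24,267/2,433/2,237.22,300, 391.22, 421, 544,830] 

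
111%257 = 111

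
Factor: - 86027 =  - 86027^1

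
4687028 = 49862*94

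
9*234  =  2106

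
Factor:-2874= - 2^1*3^1*479^1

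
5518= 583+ 4935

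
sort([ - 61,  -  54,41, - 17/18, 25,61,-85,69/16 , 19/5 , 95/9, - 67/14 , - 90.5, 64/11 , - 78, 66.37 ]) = [ -90.5, - 85, - 78, - 61, - 54, - 67/14,-17/18, 19/5, 69/16,64/11, 95/9, 25, 41,61,66.37]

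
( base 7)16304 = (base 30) 53K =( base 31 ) 4OM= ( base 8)11002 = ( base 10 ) 4610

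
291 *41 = 11931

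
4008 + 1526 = 5534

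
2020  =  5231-3211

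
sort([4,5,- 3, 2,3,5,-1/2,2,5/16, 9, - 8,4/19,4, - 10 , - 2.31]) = [-10,-8,  -  3, - 2.31,  -  1/2, 4/19,5/16,  2, 2, 3,4,4,  5,5,9 ]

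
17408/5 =17408/5  =  3481.60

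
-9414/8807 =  - 2 + 8200/8807= - 1.07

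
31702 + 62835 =94537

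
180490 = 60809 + 119681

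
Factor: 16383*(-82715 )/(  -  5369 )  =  3^1*5^1*7^(-1) * 13^( - 1) * 43^1*59^( - 1 )*71^1*127^1*233^1 = 1355119845/5369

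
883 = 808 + 75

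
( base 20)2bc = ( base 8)2010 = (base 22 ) 22K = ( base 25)1g7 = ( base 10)1032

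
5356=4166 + 1190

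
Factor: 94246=2^1*47123^1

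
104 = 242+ - 138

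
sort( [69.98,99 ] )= [ 69.98, 99]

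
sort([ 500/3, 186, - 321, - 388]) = [ - 388, - 321 , 500/3,186 ] 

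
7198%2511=2176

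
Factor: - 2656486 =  - 2^1*7^2*27107^1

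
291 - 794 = - 503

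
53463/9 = 5940 + 1/3 = 5940.33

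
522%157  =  51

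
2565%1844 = 721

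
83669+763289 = 846958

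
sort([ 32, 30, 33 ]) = [ 30, 32, 33 ] 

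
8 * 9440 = 75520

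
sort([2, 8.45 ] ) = [ 2,8.45 ] 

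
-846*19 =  - 16074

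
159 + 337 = 496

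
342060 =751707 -409647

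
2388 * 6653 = 15887364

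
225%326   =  225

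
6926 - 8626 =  - 1700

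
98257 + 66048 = 164305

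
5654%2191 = 1272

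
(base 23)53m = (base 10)2736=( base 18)880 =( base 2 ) 101010110000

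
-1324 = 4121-5445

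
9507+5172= 14679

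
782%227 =101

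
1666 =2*833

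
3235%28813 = 3235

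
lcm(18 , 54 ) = 54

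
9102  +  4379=13481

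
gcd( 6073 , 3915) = 1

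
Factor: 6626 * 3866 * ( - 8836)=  - 226344000976 =- 2^4*47^2*1933^1*3313^1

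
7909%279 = 97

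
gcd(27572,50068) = 4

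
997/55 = 997/55  =  18.13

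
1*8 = 8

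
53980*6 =323880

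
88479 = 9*9831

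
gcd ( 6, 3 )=3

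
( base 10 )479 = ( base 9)582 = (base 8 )737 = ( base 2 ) 111011111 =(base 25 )J4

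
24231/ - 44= - 551 + 13/44 =-550.70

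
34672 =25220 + 9452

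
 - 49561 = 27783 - 77344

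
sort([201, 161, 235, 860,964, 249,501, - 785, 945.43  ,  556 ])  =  [ - 785, 161,  201,235 , 249,501 , 556,860, 945.43,964 ] 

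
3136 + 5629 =8765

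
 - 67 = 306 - 373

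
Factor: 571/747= 3^ (  -  2)*83^(-1 )*571^1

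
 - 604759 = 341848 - 946607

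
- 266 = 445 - 711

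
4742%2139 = 464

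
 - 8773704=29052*( - 302) 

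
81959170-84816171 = -2857001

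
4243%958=411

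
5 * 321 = 1605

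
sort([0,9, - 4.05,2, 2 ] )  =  [-4.05,0, 2, 2, 9]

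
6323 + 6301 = 12624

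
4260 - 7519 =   -  3259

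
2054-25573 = -23519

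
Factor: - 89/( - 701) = 89^1*701^( - 1 )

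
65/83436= 65/83436 =0.00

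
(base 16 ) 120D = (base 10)4621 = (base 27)694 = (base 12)2811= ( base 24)80d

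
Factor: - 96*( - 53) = 2^5*3^1* 53^1= 5088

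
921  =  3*307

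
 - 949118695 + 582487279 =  - 366631416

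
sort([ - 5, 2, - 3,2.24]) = [ - 5, - 3,2,2.24 ] 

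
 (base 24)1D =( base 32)15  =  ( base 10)37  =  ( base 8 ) 45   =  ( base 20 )1h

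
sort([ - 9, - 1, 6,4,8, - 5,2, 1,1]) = [ - 9, - 5, - 1,  1,  1, 2,4, 6,8]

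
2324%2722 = 2324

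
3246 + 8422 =11668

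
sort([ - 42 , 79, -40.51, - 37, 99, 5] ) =[ - 42,  -  40.51, - 37,5,79, 99 ]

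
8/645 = 8/645 = 0.01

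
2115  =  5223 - 3108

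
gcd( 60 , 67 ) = 1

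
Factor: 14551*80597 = 11^1*17^1 * 431^1*14551^1 = 1172766947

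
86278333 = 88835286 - 2556953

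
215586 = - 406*( - 531 )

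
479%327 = 152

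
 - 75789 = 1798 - 77587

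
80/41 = 1 + 39/41 = 1.95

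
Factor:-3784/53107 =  - 2^3*11^1 * 23^(- 1)*43^1*2309^(  -  1)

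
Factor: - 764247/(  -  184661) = 3^1*11^1*19^( - 1 )*9719^( -1) * 23159^1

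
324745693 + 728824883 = 1053570576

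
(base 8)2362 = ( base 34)138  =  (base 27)1JO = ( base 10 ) 1266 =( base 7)3456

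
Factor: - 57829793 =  - 7^1*8261399^1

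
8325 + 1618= 9943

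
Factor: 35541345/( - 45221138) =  - 2^( - 1)*3^1*5^1*7^1 * 31^1*61^1*179^1*22610569^( - 1 )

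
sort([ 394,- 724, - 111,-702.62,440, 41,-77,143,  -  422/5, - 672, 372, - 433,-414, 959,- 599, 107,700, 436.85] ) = [  -  724, - 702.62, - 672  ,-599, - 433, - 414,-111,-422/5, - 77,41,107,143, 372 , 394,436.85, 440, 700, 959] 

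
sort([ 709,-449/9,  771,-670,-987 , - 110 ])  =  [-987 , - 670,-110, - 449/9 , 709 , 771]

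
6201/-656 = - 6201/656 = -9.45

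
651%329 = 322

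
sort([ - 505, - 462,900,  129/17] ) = [-505 , - 462,129/17, 900] 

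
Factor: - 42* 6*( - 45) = 2^2*3^4*  5^1*7^1  =  11340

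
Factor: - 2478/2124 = - 2^ ( - 1 ) *3^( - 1 )*7^1 = - 7/6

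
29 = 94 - 65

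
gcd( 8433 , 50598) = 8433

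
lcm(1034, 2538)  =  27918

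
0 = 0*73191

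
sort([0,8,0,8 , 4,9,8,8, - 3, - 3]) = [ - 3, - 3,0,0, 4 , 8, 8,8, 8,9]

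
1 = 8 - 7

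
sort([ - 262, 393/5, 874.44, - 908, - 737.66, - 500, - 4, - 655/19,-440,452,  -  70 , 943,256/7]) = [ - 908 , - 737.66, - 500  , - 440, - 262, - 70, -655/19 , - 4 , 256/7, 393/5 , 452,874.44, 943]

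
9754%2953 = 895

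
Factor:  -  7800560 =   -  2^4*5^1*281^1*347^1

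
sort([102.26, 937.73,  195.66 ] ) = [ 102.26 , 195.66,937.73 ] 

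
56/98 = 4/7 = 0.57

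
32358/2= 16179=16179.00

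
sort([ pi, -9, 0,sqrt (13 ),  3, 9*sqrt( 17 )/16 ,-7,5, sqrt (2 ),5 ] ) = [ - 9, - 7, 0, sqrt( 2 ), 9*sqrt(17 )/16, 3,  pi,sqrt(13 ), 5, 5 ]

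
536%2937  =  536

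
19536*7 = 136752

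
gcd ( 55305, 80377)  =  1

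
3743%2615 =1128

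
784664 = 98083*8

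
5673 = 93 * 61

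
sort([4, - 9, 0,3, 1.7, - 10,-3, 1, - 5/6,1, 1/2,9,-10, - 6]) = [ - 10, - 10,  -  9, - 6,-3,  -  5/6, 0,1/2,1,1,1.7,3, 4, 9]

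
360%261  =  99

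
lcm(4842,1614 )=4842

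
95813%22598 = 5421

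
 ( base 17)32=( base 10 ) 53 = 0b110101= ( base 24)25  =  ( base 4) 311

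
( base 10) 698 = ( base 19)1he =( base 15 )318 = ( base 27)PN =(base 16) 2BA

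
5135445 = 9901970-4766525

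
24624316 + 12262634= 36886950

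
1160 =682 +478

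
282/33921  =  94/11307 =0.01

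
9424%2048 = 1232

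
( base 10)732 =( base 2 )1011011100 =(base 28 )Q4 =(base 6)3220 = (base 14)3a4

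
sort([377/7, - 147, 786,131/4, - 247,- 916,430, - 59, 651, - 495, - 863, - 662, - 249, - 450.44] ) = [ - 916, - 863, - 662, - 495, - 450.44,  -  249, - 247,-147,  -  59, 131/4,377/7, 430, 651,786]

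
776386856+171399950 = 947786806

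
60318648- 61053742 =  - 735094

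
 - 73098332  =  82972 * ( - 881 )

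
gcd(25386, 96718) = 2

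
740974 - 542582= 198392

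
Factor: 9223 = 23^1*401^1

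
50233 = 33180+17053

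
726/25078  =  363/12539  =  0.03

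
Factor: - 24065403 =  - 3^1*8021801^1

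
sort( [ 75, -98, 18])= [ - 98,  18,75]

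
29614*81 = 2398734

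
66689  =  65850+839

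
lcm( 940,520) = 24440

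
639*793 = 506727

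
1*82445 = 82445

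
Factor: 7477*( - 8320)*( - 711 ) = 2^7*3^2*5^1*13^1 * 79^1*7477^1  =  44230343040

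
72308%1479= 1316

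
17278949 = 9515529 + 7763420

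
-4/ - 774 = 2/387 = 0.01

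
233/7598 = 233/7598= 0.03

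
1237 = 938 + 299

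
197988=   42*4714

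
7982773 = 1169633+6813140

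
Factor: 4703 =4703^1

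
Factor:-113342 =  - 2^1 *56671^1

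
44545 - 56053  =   - 11508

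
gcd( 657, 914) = 1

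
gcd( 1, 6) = 1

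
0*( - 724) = 0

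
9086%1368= 878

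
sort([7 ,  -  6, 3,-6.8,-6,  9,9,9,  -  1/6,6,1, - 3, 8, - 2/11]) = [-6.8, - 6 ,-6, - 3, - 2/11 , - 1/6,1,3,6 , 7,8, 9 , 9,9 ]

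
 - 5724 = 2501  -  8225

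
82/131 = 82/131 = 0.63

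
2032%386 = 102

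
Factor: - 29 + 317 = 288 = 2^5*3^2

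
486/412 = 243/206 =1.18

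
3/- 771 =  - 1 + 256/257  =  - 0.00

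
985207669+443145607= 1428353276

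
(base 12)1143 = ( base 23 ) 3EE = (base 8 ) 3603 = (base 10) 1923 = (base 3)2122020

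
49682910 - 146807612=-97124702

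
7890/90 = 87+ 2/3 = 87.67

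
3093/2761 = 1  +  332/2761 = 1.12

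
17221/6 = 17221/6=2870.17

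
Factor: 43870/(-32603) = - 2^1*5^1*41^1 * 107^1*32603^ (-1) 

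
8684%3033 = 2618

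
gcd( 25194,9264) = 6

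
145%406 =145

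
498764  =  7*71252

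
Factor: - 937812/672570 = - 2^1*3^(  -  2 )*5^( - 1)*31^1*47^( - 1)*53^( - 1 )*2521^1 = -  156302/112095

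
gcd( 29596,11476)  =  604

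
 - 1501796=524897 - 2026693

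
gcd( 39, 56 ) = 1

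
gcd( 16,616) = 8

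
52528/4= 13132 = 13132.00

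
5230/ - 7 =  - 748 + 6/7 = -  747.14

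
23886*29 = 692694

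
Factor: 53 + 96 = 149^1= 149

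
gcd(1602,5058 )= 18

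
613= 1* 613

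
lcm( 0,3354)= 0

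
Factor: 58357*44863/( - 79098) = -2^( - 1) *3^ (  -  1)  *7^1*13^2*17^1*29^1*67^2 * 13183^( - 1) = -2618070091/79098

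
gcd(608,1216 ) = 608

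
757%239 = 40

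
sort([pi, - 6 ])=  [ - 6,pi ]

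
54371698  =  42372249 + 11999449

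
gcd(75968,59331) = 1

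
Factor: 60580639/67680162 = 2^(  -  1 )*3^( - 2 )*7^1*11^ ( - 1)*541^1*941^1*20107^(  -  1) = 3563567/3981186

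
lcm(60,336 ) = 1680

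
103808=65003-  - 38805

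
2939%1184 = 571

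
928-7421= -6493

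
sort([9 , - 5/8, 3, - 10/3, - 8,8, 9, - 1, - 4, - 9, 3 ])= [ - 9, - 8,  -  4,  -  10/3, -1,-5/8,  3,3,  8 , 9,9]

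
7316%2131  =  923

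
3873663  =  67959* 57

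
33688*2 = 67376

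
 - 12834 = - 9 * 1426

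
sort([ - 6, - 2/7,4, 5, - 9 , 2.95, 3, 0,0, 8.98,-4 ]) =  [-9, - 6,-4, - 2/7, 0,0,2.95, 3,  4,5, 8.98] 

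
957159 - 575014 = 382145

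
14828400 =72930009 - 58101609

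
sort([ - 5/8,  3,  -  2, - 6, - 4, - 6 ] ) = [- 6,  -  6,-4,-2, - 5/8,3]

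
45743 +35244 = 80987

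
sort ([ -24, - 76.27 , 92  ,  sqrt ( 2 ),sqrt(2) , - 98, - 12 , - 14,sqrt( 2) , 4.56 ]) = [ - 98 , - 76.27,  -  24, - 14,-12,sqrt( 2 ),sqrt(2), sqrt( 2),4.56,92 ]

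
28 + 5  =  33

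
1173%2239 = 1173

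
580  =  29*20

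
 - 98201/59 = -98201/59 = - 1664.42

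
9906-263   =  9643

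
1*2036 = 2036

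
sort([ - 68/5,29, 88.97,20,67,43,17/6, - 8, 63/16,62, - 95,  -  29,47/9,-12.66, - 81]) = [ - 95, - 81, - 29, - 68/5, - 12.66, - 8,17/6,63/16, 47/9,20,29, 43, 62,67 , 88.97 ] 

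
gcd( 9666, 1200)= 6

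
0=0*6440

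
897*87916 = 78860652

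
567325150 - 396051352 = 171273798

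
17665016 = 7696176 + 9968840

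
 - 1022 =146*( - 7)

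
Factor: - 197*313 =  - 197^1*313^1 = - 61661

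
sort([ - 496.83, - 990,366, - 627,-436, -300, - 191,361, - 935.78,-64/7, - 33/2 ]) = [ - 990,  -  935.78, - 627, - 496.83, - 436, - 300,  -  191, - 33/2,  -  64/7,361,366]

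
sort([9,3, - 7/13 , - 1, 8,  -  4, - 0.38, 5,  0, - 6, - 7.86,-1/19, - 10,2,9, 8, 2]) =[  -  10, - 7.86,-6, -4, - 1,  -  7/13,-0.38, - 1/19,0, 2,2 , 3 , 5, 8, 8, 9, 9]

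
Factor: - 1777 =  - 1777^1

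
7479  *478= 3574962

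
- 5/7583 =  - 5/7583 = -0.00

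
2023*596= 1205708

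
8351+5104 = 13455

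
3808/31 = 122 + 26/31= 122.84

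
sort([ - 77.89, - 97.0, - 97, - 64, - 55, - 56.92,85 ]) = [  -  97.0, - 97 , - 77.89, - 64 , - 56.92, - 55, 85]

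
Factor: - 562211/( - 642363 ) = 3^( - 1 )*13^1*59^1*277^( - 1)*733^1*773^(-1)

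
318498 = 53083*6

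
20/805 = 4/161 = 0.02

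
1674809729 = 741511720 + 933298009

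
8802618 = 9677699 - 875081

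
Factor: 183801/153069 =7^( - 1)*37^( - 1)*311^1 = 311/259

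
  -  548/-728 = 137/182 = 0.75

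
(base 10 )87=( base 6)223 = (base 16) 57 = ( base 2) 1010111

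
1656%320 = 56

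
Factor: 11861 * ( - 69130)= - 2^1 * 5^1*29^1 *31^1*223^1* 409^1= -819950930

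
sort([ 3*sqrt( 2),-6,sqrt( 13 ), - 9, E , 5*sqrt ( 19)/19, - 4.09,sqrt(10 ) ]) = [ - 9 , - 6, - 4.09,5*sqrt(19 ) /19, E,sqrt(10 ), sqrt( 13) , 3*sqrt( 2)] 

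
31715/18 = 31715/18 =1761.94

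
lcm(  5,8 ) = 40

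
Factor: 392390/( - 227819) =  - 2^1*5^1*31^( - 1 )*7349^( - 1)*39239^1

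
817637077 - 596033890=221603187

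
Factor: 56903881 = 677^1*84053^1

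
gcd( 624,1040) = 208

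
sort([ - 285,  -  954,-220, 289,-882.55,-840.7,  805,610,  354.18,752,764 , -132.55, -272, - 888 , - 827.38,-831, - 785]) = [-954, - 888, - 882.55,-840.7, - 831,- 827.38, - 785, - 285,  -  272, - 220, - 132.55, 289, 354.18,610,752, 764,805]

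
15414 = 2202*7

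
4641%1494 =159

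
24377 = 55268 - 30891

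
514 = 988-474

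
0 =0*95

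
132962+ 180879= 313841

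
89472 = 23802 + 65670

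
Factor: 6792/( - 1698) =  - 2^2  =  -4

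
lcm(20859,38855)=1981605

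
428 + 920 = 1348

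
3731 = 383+3348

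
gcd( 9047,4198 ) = 1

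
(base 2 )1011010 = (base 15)60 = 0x5a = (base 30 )30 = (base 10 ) 90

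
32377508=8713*3716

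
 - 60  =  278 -338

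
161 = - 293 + 454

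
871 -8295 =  - 7424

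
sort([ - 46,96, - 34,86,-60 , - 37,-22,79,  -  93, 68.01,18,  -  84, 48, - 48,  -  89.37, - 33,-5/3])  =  [  -  93,-89.37,- 84, - 60 , - 48, - 46,- 37, - 34, - 33,-22, - 5/3,18, 48, 68.01,79,86,96 ] 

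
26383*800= 21106400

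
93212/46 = 2026+8/23  =  2026.35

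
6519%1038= 291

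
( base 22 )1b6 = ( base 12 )510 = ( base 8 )1334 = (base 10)732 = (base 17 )291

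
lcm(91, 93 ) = 8463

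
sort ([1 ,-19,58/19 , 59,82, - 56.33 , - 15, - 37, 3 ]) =[ - 56.33, - 37, - 19, - 15 , 1,  3, 58/19,59,82]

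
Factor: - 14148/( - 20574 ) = 262/381  =  2^1*3^( - 1)*127^(  -  1)* 131^1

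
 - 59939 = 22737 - 82676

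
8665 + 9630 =18295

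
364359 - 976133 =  - 611774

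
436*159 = 69324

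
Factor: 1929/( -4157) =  - 3^1*643^1 *4157^( - 1)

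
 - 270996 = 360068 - 631064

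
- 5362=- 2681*2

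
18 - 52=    - 34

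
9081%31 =29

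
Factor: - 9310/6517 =-2^1*5^1*7^(  -  1) = - 10/7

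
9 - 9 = 0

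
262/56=4 + 19/28 = 4.68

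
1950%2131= 1950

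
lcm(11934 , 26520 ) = 238680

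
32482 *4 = 129928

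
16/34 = 8/17 = 0.47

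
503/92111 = 503/92111 = 0.01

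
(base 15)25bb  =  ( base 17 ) 1aea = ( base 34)6wr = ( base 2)1111101110011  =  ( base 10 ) 8051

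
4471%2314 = 2157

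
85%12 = 1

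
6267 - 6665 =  - 398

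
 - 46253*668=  - 30897004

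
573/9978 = 191/3326=0.06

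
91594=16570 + 75024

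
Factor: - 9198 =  - 2^1*3^2*7^1*73^1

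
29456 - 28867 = 589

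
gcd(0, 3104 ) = 3104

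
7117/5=7117/5 = 1423.40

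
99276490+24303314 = 123579804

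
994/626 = 1 + 184/313 = 1.59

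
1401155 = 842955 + 558200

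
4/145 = 4/145 = 0.03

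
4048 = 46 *88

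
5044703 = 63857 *79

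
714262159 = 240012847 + 474249312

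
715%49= 29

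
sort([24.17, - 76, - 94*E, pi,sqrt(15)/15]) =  [  -  94*E,  -  76,sqrt (15 ) /15,pi,24.17 ] 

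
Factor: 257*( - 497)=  - 127729 = - 7^1*71^1*257^1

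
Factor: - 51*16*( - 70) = 2^5*3^1 *5^1*7^1 * 17^1 =57120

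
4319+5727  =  10046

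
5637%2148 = 1341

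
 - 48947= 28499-77446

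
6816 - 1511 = 5305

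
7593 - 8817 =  - 1224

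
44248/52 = 850+12/13= 850.92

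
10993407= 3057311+7936096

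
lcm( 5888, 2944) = 5888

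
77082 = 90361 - 13279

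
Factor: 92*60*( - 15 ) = - 82800 = - 2^4*3^2*5^2* 23^1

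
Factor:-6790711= -257^1 * 26423^1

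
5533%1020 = 433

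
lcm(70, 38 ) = 1330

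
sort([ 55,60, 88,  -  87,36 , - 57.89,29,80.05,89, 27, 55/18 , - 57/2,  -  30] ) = [ - 87, - 57.89, - 30, - 57/2,55/18,27,29, 36 , 55,60,80.05,88 , 89]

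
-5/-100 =1/20 = 0.05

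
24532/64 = 383 + 5/16 = 383.31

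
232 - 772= -540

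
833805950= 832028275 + 1777675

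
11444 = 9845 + 1599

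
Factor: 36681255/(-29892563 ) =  -3^4 * 5^1*13^1*6967^1*29892563^( -1 )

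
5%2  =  1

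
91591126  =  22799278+68791848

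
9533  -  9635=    - 102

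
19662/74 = 265 + 26/37=265.70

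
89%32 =25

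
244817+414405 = 659222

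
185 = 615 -430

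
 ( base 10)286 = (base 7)556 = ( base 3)101121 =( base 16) 11E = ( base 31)97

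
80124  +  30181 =110305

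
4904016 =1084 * 4524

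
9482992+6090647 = 15573639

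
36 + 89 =125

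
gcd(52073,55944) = 7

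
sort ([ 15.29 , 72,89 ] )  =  [ 15.29,72, 89 ] 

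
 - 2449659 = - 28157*87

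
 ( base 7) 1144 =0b110101000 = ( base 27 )FJ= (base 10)424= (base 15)1D4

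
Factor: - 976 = - 2^4*61^1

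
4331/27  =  160 + 11/27  =  160.41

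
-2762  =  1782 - 4544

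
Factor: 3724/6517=4/7 =2^2*7^( - 1 ) 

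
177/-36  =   - 59/12 = -4.92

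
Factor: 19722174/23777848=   2^(- 2 )*3^1*971^( - 1)*3061^( - 1 )*3287029^1=9861087/11888924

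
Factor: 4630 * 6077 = 28136510 = 2^1*5^1*59^1*103^1*463^1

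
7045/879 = 8 + 13/879 = 8.01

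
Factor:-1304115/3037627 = -3^1*5^1 * 193^(  -  1 )*227^1* 383^1*15739^( - 1)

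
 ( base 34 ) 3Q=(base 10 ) 128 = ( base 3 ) 11202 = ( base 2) 10000000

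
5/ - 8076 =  - 1 + 8071/8076 = - 0.00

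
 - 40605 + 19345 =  - 21260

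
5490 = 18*305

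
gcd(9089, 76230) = 1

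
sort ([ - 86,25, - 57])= [ - 86, - 57, 25] 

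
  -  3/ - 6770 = 3/6770 = 0.00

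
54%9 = 0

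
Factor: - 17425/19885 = -5^1*17^1 * 97^( - 1) = - 85/97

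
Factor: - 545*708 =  - 385860=- 2^2 * 3^1*5^1*59^1*109^1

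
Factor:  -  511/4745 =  - 7/65 =- 5^( - 1) * 7^1 * 13^( - 1)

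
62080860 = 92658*670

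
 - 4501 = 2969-7470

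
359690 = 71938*5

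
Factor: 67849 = 19^1*3571^1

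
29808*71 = 2116368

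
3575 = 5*715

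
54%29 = 25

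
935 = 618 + 317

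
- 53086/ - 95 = 2794/5 = 558.80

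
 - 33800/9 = - 33800/9 =- 3755.56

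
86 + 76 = 162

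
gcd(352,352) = 352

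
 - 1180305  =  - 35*33723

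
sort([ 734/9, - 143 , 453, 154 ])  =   [ - 143,734/9,154,453]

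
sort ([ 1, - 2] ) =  [ - 2, 1 ] 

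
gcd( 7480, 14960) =7480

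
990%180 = 90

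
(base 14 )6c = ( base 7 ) 165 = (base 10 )96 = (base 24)40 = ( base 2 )1100000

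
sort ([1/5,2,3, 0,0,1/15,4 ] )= [ 0,0,1/15, 1/5,2 , 3, 4] 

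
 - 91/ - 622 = 91/622 = 0.15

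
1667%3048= 1667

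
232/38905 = 232/38905= 0.01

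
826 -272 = 554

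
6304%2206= 1892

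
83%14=13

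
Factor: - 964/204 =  -241/51 = -3^( - 1)*17^( - 1)* 241^1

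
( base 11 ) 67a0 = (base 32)8NF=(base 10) 8943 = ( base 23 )gkj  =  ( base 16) 22EF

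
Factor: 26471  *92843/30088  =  2^( - 3) * 103^1*227^1 * 257^1 * 409^1 * 3761^( - 1) = 2457647053/30088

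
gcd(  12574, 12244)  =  2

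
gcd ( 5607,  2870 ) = 7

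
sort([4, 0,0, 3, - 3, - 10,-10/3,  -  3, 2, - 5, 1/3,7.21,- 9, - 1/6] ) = [ -10, - 9, - 5 , - 10/3, - 3,-3,  -  1/6,  0,0,1/3,2,3,  4,7.21 ] 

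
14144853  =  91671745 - 77526892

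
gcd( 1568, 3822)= 98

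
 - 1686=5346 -7032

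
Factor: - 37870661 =-4099^1 *9239^1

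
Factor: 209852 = 2^2 * 23^1*2281^1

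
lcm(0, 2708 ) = 0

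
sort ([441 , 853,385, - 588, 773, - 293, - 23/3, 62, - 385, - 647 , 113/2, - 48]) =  [ - 647, - 588, - 385,-293, - 48, -23/3, 113/2,62  ,  385,  441, 773, 853]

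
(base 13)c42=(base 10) 2082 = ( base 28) 2ia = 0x822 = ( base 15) 93c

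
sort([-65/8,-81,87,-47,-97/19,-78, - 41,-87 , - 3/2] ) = [ - 87,-81, - 78, - 47,- 41, - 65/8, - 97/19, - 3/2,87]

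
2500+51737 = 54237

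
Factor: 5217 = 3^1*37^1*47^1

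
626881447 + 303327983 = 930209430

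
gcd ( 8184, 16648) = 8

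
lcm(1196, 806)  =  37076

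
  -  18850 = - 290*65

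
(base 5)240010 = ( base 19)154f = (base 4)2020303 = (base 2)10001000110011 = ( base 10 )8755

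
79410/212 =39705/106= 374.58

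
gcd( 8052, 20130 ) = 4026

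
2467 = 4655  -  2188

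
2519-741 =1778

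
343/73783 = 343/73783 =0.00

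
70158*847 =59423826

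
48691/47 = 1035 +46/47= 1035.98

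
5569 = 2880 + 2689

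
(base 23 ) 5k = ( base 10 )135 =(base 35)3u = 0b10000111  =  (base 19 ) 72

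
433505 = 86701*5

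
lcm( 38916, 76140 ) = 1751220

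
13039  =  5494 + 7545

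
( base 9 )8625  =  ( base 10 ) 6341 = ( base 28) 82D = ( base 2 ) 1100011000101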